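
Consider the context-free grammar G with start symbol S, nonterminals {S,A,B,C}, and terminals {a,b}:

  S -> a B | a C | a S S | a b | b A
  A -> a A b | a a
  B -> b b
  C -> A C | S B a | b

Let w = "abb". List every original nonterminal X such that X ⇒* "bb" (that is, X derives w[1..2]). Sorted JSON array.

CNF form of G:
  S -> T0 B | T0 C | T0 T1 | T0 X4 | T1 A
  A -> T0 T0 | T0 X2
  B -> T1 T1
  C -> A C | S X3 | b
  T0 -> a
  T1 -> b
  X2 -> A T1
  X3 -> B T0
  X4 -> S S

CYK table (by increasing span), restricted to cells inside w[1..2]:
  cell(1,1) b: {C,T1}  orig:{C}
  cell(2,2) b: {C,T1}  orig:{C}
  cell(1,2) bb: {B}

Original NTs in T[1,2] deriving "bb": ["B"]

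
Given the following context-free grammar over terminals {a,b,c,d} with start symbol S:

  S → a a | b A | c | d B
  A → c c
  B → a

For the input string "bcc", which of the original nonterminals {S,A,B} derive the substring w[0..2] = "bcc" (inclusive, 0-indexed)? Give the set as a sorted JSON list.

CNF form of G:
  S -> T1 T1 | T2 A | T3 B | c
  A -> T0 T0
  B -> a
  T0 -> c
  T1 -> a
  T2 -> b
  T3 -> d

Fill CYK table bottom-up — only the sub-triangle for w[0..2]:
  T[0,0] 'b' = {T2}  orig:{}
  T[1,1] 'c' = {S,T0}  orig:{S}
  T[2,2] 'c' = {S,T0}  orig:{S}
  T[0,1] 'bc' = ∅
  T[1,2] 'cc' = {A}
  T[0,2] 'bcc' = {S}

Original NTs in T[0,2] deriving "bcc": ["S"]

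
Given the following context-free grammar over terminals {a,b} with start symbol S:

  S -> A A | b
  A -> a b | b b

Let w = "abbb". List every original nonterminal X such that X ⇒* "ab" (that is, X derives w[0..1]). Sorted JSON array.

Convert to CNF:
  S -> A A | b
  A -> T0 T1 | T1 T1
  T0 -> a
  T1 -> b

Fill CYK table bottom-up (cells [i..j] with 0 ≤ i ≤ j ≤ 1 only):
  T[0,0] 'a' = {T0}  orig:{}
  T[1,1] 'b' = {S,T1}  orig:{S}
  T[0,1] 'ab' = {A}

Original NTs in T[0,1] deriving "ab": ["A"]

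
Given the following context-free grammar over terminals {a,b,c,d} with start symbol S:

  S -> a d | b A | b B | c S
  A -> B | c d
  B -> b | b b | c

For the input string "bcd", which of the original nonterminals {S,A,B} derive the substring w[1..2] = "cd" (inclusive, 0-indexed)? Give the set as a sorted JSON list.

Convert to CNF:
  S -> T0 A | T0 B | T1 S | T3 T2
  A -> T0 T0 | T1 T2 | b | c
  B -> T0 T0 | b | c
  T0 -> b
  T1 -> c
  T2 -> d
  T3 -> a

Fill CYK table bottom-up — only the sub-triangle for w[1..2]:
  [1..1]={A,B,T1}  "c"  orig:{A,B}
  [2..2]={T2}  "d"  orig:{}
  [1..2]={A}  "cd"

Original NTs in T[1,2] deriving "cd": ["A"]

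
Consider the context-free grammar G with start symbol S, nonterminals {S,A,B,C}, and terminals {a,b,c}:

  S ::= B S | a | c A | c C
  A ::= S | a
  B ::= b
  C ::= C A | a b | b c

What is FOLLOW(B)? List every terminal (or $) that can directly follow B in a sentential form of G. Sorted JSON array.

FIRST sets, iterate to fixpoint:
round 1:
  A via A→a: +{a}
  B via B→b: +{b}
  C via C→a b: +{a}
  C via C→b c: +{b}
  S via S→B S: +{b}
  S via S→a: +{a}
  S via S→c A: +{c}
  S: {a,b,c}  A: {a}  B: {b}  C: {a,b}
round 2:
  A via A→S: +{b,c}
  S: {a,b,c}  A: {a,b,c}  B: {b}  C: {a,b}
round 3: — fixpoint
  S: {a,b,c}  A: {a,b,c}  B: {b}  C: {a,b}

Compute FOLLOW by fixpoint:
FOLLOW(S) := {$}
iter 1:
  C→C A: FOLLOW(C) ⊇ FIRST(A) = {a,b,c}; new: +{a,b,c}
  C→C A: FOLLOW(A) ⊇ FOLLOW(C) ⊇ {a,b,c}; new: +{a,b,c}
  S→B S: FOLLOW(B) ⊇ FIRST(S) = {a,b,c}; new: +{a,b,c}
  S→c A: FOLLOW(A) ⊇ FOLLOW(S) ⊇ {$}; new: +{$}
  S→c C: FOLLOW(C) ⊇ FOLLOW(S) ⊇ {$}; new: +{$}
  FOLLOW(S)={$}  FOLLOW(A)={$,a,b,c}  FOLLOW(B)={a,b,c}  FOLLOW(C)={$,a,b,c}
iter 2:
  A→S: FOLLOW(S) ⊇ FOLLOW(A) ⊇ {$,a,b,c}; new: +{a,b,c}
  FOLLOW(S)={$,a,b,c}  FOLLOW(A)={$,a,b,c}  FOLLOW(B)={a,b,c}  FOLLOW(C)={$,a,b,c}
iter 3: (stable)
  FOLLOW(S)={$,a,b,c}  FOLLOW(A)={$,a,b,c}  FOLLOW(B)={a,b,c}  FOLLOW(C)={$,a,b,c}

FOLLOW(B) = ["a", "b", "c"]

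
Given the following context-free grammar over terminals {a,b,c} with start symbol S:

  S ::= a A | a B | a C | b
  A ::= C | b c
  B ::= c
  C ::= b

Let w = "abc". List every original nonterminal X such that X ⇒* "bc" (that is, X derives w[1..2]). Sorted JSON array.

Convert to CNF:
  S -> T2 A | T2 B | T2 C | b
  A -> T0 T1 | b
  B -> c
  C -> b
  T0 -> b
  T1 -> c
  T2 -> a

CYK fill (cells [i..j] with 1 ≤ i ≤ j ≤ 2 only):
  [1..1]={A,C,S,T0}  "b"  orig:{A,C,S}
  [2..2]={B,T1}  "c"  orig:{B}
  [1..2]={A}  "bc"

Original NTs in T[1,2] deriving "bc": ["A"]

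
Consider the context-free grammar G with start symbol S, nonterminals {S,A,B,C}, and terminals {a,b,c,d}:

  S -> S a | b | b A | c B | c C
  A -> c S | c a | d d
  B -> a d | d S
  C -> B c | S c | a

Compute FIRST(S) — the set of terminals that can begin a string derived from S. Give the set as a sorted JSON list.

Compute FIRST by fixpoint:
[1]
  A via A→c S: +{c}
  A via A→d d: +{d}
  B via B→a d: +{a}
  B via B→d S: +{d}
  C via C→B c: +{a,d}
  S via S→b: +{b}
  S via S→c B: +{c}
  S: {b,c}  A: {c,d}  B: {a,d}  C: {a,d}
[2]
  C via C→S c: +{b,c}
  S: {b,c}  A: {c,d}  B: {a,d}  C: {a,b,c,d}
[3] done
  S: {b,c}  A: {c,d}  B: {a,d}  C: {a,b,c,d}

FIRST(S) = ["b", "c"]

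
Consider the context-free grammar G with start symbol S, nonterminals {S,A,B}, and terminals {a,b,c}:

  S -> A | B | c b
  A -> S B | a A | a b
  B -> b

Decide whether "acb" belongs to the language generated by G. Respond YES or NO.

CNF form of G:
  S -> S B | T0 A | T0 T1 | T2 T1 | b
  A -> S B | T0 A | T0 T1
  B -> b
  T0 -> a
  T1 -> b
  T2 -> c

CYK fill:
  T[0,0] 'a' = {T0}  orig:{}
  T[1,1] 'c' = {T2}  orig:{}
  T[2,2] 'b' = {B,S,T1}  orig:{B,S}
  T[0,1] 'ac' = ∅
  T[1,2] 'cb' = {S}
  T[0,2] 'acb' = ∅

S ∉ T[0,2] ⇒ NO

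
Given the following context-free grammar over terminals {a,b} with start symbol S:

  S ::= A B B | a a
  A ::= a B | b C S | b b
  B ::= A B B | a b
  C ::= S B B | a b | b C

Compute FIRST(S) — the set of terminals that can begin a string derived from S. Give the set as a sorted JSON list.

Compute FIRST by fixpoint:
[1]
  A via A→a B: +{a}
  A via A→b C S: +{b}
  B via B→A B B: +{a,b}
  C via C→a b: +{a}
  C via C→b C: +{b}
  S via S→A B B: +{a,b}
  FIRST[S]={a,b}  FIRST[A]={a,b}  FIRST[B]={a,b}  FIRST[C]={a,b}
[2] (stable)
  FIRST[S]={a,b}  FIRST[A]={a,b}  FIRST[B]={a,b}  FIRST[C]={a,b}

FIRST(S) = ["a", "b"]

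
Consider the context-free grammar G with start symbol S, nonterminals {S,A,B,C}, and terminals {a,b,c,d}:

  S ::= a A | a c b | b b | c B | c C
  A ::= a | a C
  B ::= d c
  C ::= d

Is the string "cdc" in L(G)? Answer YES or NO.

Convert to CNF:
  S -> T0 A | T0 X4 | T2 B | T2 C | T3 T3
  A -> T0 C | a
  B -> T1 T2
  C -> d
  T0 -> a
  T1 -> d
  T2 -> c
  T3 -> b
  X4 -> T2 T3

CYK fill:
  cell(0,0) c: {T2}  orig:{}
  cell(1,1) d: {C,T1}  orig:{C}
  cell(2,2) c: {T2}  orig:{}
  cell(0,1) cd: {S}
  cell(1,2) dc: {B}
  cell(0,2) cdc: {S}

S ∈ T[0,2] ⇒ YES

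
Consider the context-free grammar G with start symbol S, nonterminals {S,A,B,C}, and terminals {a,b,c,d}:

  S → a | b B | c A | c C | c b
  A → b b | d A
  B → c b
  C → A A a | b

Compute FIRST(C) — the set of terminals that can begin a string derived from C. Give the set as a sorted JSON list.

Compute FIRST by fixpoint:
pass 1:
  A via A→b b: +{b}
  A via A→d A: +{d}
  B via B→c b: +{c}
  C via C→A A a: +{b,d}
  S via S→a: +{a}
  S via S→b B: +{b}
  S via S→c A: +{c}
  S: {a,b,c}  A: {b,d}  B: {c}  C: {b,d}
pass 2: (no change)
  S: {a,b,c}  A: {b,d}  B: {c}  C: {b,d}

FIRST(C) = ["b", "d"]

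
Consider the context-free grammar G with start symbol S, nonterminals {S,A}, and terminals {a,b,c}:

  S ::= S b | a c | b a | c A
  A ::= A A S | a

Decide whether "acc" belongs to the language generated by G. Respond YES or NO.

Convert to CNF:
  S -> S T0 | T0 T1 | T1 T2 | T2 A
  A -> A X3 | a
  T0 -> b
  T1 -> a
  T2 -> c
  X3 -> A S

Fill CYK table bottom-up:
  T[0,0] 'a' = {A,T1}  orig:{A}
  T[1,1] 'c' = {T2}  orig:{}
  T[2,2] 'c' = {T2}  orig:{}
  T[0,1] 'ac' = {S}
  T[1,2] 'cc' = ∅
  T[0,2] 'acc' = ∅

S ∉ T[0,2] ⇒ NO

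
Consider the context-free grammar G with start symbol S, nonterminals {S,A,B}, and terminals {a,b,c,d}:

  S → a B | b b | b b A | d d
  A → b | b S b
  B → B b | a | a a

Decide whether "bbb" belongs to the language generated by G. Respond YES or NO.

CNF form of G:
  S -> T0 T0 | T0 X4 | T1 B | T2 T2
  A -> T0 X3 | b
  B -> B T0 | T1 T1 | a
  T0 -> b
  T1 -> a
  T2 -> d
  X3 -> S T0
  X4 -> T0 A

CYK fill:
  T[0,0] 'b' = {A,T0}  orig:{A}
  T[1,1] 'b' = {A,T0}  orig:{A}
  T[2,2] 'b' = {A,T0}  orig:{A}
  T[0,1] 'bb' = {S,X4}  orig:{S}
  T[1,2] 'bb' = {S,X4}  orig:{S}
  T[0,2] 'bbb' = {S,X3}  orig:{S}

S ∈ T[0,2] ⇒ YES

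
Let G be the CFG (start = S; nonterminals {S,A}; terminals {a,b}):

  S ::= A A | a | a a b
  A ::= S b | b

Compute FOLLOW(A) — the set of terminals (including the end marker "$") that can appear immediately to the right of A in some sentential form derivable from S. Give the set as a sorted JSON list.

FIRST iteration:
iter 1:
  A via A→b: +{b}
  S via S→A A: +{b}
  S via S→a: +{a}
  S: {a,b}  A: {b}
iter 2:
  A via A→S b: +{a}
  S: {a,b}  A: {a,b}
iter 3: (no change)
  S: {a,b}  A: {a,b}

Compute FOLLOW by fixpoint:
seed FOLLOW(S) with $
[1]
  A→S b: FOLLOW(S) ⊇ FIRST(b) = {b}; new: +{b}
  S→A A: FOLLOW(A) ⊇ FIRST(A) = {a,b}; new: +{a,b}
  S→A A: FOLLOW(A) ⊇ FOLLOW(S) ⊇ {$,b}; new: +{$}
  FOLLOW[S]={$,b}  FOLLOW[A]={$,a,b}
[2] — fixpoint
  FOLLOW[S]={$,b}  FOLLOW[A]={$,a,b}

FOLLOW(A) = ["$", "a", "b"]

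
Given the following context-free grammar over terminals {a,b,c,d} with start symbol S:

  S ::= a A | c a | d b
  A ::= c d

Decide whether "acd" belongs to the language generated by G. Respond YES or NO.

CNF form of G:
  S -> T0 T2 | T1 T3 | T2 A
  A -> T0 T1
  T0 -> c
  T1 -> d
  T2 -> a
  T3 -> b

CYK fill:
  cell(0,0) a: {T2}  orig:{}
  cell(1,1) c: {T0}  orig:{}
  cell(2,2) d: {T1}  orig:{}
  cell(0,1) ac: ∅
  cell(1,2) cd: {A}
  cell(0,2) acd: {S}

S ∈ T[0,2] ⇒ YES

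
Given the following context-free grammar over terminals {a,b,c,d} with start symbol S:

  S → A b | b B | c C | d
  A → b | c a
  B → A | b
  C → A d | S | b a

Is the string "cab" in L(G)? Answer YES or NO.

Convert to CNF:
  S -> A T2 | T0 C | T2 B | d
  A -> T0 T1 | b
  B -> T0 T1 | b
  C -> A T2 | A T3 | T0 C | T2 B | T2 T1 | d
  T0 -> c
  T1 -> a
  T2 -> b
  T3 -> d

CYK fill:
  [0..0]={T0}  "c"  orig:{}
  [1..1]={T1}  "a"  orig:{}
  [2..2]={A,B,T2}  "b"  orig:{A,B}
  [0..1]={A,B}  "ca"
  [1..2]=∅  "ab"
  [0..2]={C,S}  "cab"

S ∈ T[0,2] ⇒ YES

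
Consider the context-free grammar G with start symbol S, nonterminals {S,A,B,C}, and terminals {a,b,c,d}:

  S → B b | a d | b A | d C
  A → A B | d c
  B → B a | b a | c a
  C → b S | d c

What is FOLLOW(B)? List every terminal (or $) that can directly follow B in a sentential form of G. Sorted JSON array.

Compute FIRST by fixpoint:
[1]
  A via A→d c: +{d}
  B via B→b a: +{b}
  B via B→c a: +{c}
  C via C→b S: +{b}
  C via C→d c: +{d}
  S via S→B b: +{b,c}
  S via S→a d: +{a}
  S via S→d C: +{d}
  S: {a,b,c,d}  A: {d}  B: {b,c}  C: {b,d}
[2] — fixpoint
  S: {a,b,c,d}  A: {d}  B: {b,c}  C: {b,d}

FOLLOW sets:
seed FOLLOW(S) with $
round 1:
  A→A B: FOLLOW(A) ⊇ FIRST(B) = {b,c}; new: +{b,c}
  A→A B: FOLLOW(B) ⊇ FOLLOW(A) ⊇ {b,c}; new: +{b,c}
  B→B a: FOLLOW(B) ⊇ FIRST(a) = {a}; new: +{a}
  S→b A: FOLLOW(A) ⊇ FOLLOW(S) ⊇ {$}; new: +{$}
  S→d C: FOLLOW(C) ⊇ FOLLOW(S) ⊇ {$}; new: +{$}
  FOLLOW[S]={$}  FOLLOW[A]={$,b,c}  FOLLOW[B]={a,b,c}  FOLLOW[C]={$}
round 2:
  A→A B: FOLLOW(B) ⊇ FOLLOW(A) ⊇ {$,b,c}; new: +{$}
  FOLLOW[S]={$}  FOLLOW[A]={$,b,c}  FOLLOW[B]={$,a,b,c}  FOLLOW[C]={$}
round 3: — fixpoint
  FOLLOW[S]={$}  FOLLOW[A]={$,b,c}  FOLLOW[B]={$,a,b,c}  FOLLOW[C]={$}

FOLLOW(B) = ["$", "a", "b", "c"]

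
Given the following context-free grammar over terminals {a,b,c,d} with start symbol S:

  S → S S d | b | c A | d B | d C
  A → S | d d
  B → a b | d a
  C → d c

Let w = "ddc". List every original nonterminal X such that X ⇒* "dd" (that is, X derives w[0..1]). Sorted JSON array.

Convert to CNF:
  S -> S X5 | T0 B | T0 C | T1 A | b
  A -> S X4 | T0 B | T0 C | T0 T0 | T1 A | b
  B -> T0 T2 | T2 T3
  C -> T0 T1
  T0 -> d
  T1 -> c
  T2 -> a
  T3 -> b
  X4 -> S T0
  X5 -> S T0

CYK table (by increasing span), restricted to cells inside w[0..1]:
  [0..0]={T0}  "d"  orig:{}
  [1..1]={T0}  "d"  orig:{}
  [0..1]={A}  "dd"

Original NTs in T[0,1] deriving "dd": ["A"]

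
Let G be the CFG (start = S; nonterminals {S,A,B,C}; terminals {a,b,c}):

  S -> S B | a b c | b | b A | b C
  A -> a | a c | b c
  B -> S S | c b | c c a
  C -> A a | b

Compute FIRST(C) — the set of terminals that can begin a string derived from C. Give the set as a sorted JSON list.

FIRST iteration:
pass 1:
  A via A→a: +{a}
  A via A→b c: +{b}
  B via B→c b: +{c}
  C via C→A a: +{a,b}
  S via S→a b c: +{a}
  S via S→b: +{b}
  FIRST[S]={a,b}  FIRST[A]={a,b}  FIRST[B]={c}  FIRST[C]={a,b}
pass 2:
  B via B→S S: +{a,b}
  FIRST[S]={a,b}  FIRST[A]={a,b}  FIRST[B]={a,b,c}  FIRST[C]={a,b}
pass 3: — fixpoint
  FIRST[S]={a,b}  FIRST[A]={a,b}  FIRST[B]={a,b,c}  FIRST[C]={a,b}

FIRST(C) = ["a", "b"]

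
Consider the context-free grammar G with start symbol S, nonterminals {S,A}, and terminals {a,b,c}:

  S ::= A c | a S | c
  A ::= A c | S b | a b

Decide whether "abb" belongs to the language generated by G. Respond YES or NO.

Convert to CNF:
  S -> A T0 | T2 S | c
  A -> A T0 | S T1 | T2 T1
  T0 -> c
  T1 -> b
  T2 -> a

CYK fill:
  [0..0]={T2}  "a"  orig:{}
  [1..1]={T1}  "b"  orig:{}
  [2..2]={T1}  "b"  orig:{}
  [0..1]={A}  "ab"
  [1..2]=∅  "bb"
  [0..2]=∅  "abb"

S ∉ T[0,2] ⇒ NO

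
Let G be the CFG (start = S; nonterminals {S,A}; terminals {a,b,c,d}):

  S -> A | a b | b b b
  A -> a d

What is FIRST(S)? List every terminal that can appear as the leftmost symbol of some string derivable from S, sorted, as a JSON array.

FIRST sets, iterate to fixpoint:
iter 1:
  A via A→a d: +{a}
  S via S→A: +{a}
  S via S→b b b: +{b}
  FIRST[S]={a,b}  FIRST[A]={a}
iter 2: done
  FIRST[S]={a,b}  FIRST[A]={a}

FIRST(S) = ["a", "b"]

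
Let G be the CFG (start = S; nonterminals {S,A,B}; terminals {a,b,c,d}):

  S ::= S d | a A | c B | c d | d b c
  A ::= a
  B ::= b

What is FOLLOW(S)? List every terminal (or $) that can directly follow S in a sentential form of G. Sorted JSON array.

FIRST sets, iterate to fixpoint:
iter 1:
  A via A→a: +{a}
  B via B→b: +{b}
  S via S→a A: +{a}
  S via S→c B: +{c}
  S via S→d b c: +{d}
  FIRST[S]={a,c,d}  FIRST[A]={a}  FIRST[B]={b}
iter 2: (no change)
  FIRST[S]={a,c,d}  FIRST[A]={a}  FIRST[B]={b}

Compute FOLLOW by fixpoint:
FOLLOW(S) := {$}
iter 1:
  S→S d: FOLLOW(S) ⊇ FIRST(d) = {d}; new: +{d}
  S→a A: FOLLOW(A) ⊇ FOLLOW(S) ⊇ {$,d}; new: +{$,d}
  S→c B: FOLLOW(B) ⊇ FOLLOW(S) ⊇ {$,d}; new: +{$,d}
  FOLLOW(S)={$,d}  FOLLOW(A)={$,d}  FOLLOW(B)={$,d}
iter 2: (no change)
  FOLLOW(S)={$,d}  FOLLOW(A)={$,d}  FOLLOW(B)={$,d}

FOLLOW(S) = ["$", "d"]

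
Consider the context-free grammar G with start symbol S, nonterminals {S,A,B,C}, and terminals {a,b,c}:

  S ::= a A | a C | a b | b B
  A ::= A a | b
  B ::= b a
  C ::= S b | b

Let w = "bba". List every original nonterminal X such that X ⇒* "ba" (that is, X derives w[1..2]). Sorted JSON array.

Convert to CNF:
  S -> T0 A | T0 C | T0 T1 | T1 B
  A -> A T0 | b
  B -> T1 T0
  C -> S T1 | b
  T0 -> a
  T1 -> b

CYK fill, restricted to cells inside w[1..2]:
  [1..1]={A,C,T1}  "b"  orig:{A,C}
  [2..2]={T0}  "a"  orig:{}
  [1..2]={A,B}  "ba"

Original NTs in T[1,2] deriving "ba": ["A", "B"]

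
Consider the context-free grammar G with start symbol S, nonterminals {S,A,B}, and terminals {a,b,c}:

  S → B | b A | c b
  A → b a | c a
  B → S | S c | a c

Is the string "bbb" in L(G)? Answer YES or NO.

Convert to CNF:
  S -> S T2 | T0 A | T1 T2 | T2 T0
  A -> T0 T1 | T2 T1
  B -> S T2 | T0 A | T1 T2 | T2 T0
  T0 -> b
  T1 -> a
  T2 -> c

CYK table (by increasing span):
  cell(0,0) b: {T0}  orig:{}
  cell(1,1) b: {T0}  orig:{}
  cell(2,2) b: {T0}  orig:{}
  cell(0,1) bb: ∅
  cell(1,2) bb: ∅
  cell(0,2) bbb: ∅

S ∉ T[0,2] ⇒ NO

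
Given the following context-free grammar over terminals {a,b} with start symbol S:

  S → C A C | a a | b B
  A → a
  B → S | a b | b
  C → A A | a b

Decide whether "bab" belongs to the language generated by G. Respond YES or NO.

CNF form of G:
  S -> C X3 | T0 T0 | T1 B
  A -> a
  B -> C X2 | T0 T0 | T0 T1 | T1 B | b
  C -> A A | T0 T1
  T0 -> a
  T1 -> b
  X2 -> A C
  X3 -> A C

Fill CYK table bottom-up:
  cell(0,0) b: {B,T1}  orig:{B}
  cell(1,1) a: {A,T0}  orig:{A}
  cell(2,2) b: {B,T1}  orig:{B}
  cell(0,1) ba: ∅
  cell(1,2) ab: {B,C}
  cell(0,2) bab: {B,S}

S ∈ T[0,2] ⇒ YES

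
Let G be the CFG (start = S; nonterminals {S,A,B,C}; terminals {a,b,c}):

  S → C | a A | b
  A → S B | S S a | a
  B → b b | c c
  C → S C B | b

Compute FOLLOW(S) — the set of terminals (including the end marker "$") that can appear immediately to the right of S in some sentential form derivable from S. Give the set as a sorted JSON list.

FIRST sets, iterate to fixpoint:
[1]
  A via A→a: +{a}
  B via B→b b: +{b}
  B via B→c c: +{c}
  C via C→b: +{b}
  S via S→C: +{b}
  S via S→a A: +{a}
  FIRST(S)={a,b}  FIRST(A)={a}  FIRST(B)={b,c}  FIRST(C)={b}
[2]
  A via A→S B: +{b}
  C via C→S C B: +{a}
  FIRST(S)={a,b}  FIRST(A)={a,b}  FIRST(B)={b,c}  FIRST(C)={a,b}
[3] (stable)
  FIRST(S)={a,b}  FIRST(A)={a,b}  FIRST(B)={b,c}  FIRST(C)={a,b}

FOLLOW sets:
seed FOLLOW(S) with $
round 1:
  A→S B: FOLLOW(S) ⊇ FIRST(B) = {b,c}; new: +{b,c}
  A→S S a: FOLLOW(S) ⊇ FIRST(S) = {a,b}; new: +{a}
  C→S C B: FOLLOW(C) ⊇ FIRST(B) = {b,c}; new: +{b,c}
  C→S C B: FOLLOW(B) ⊇ FOLLOW(C) ⊇ {b,c}; new: +{b,c}
  S→C: FOLLOW(C) ⊇ FOLLOW(S) ⊇ {$,a,b,c}; new: +{$,a}
  S→a A: FOLLOW(A) ⊇ FOLLOW(S) ⊇ {$,a,b,c}; new: +{$,a,b,c}
  S: {$,a,b,c}  A: {$,a,b,c}  B: {b,c}  C: {$,a,b,c}
round 2:
  A→S B: FOLLOW(B) ⊇ FOLLOW(A) ⊇ {$,a,b,c}; new: +{$,a}
  S: {$,a,b,c}  A: {$,a,b,c}  B: {$,a,b,c}  C: {$,a,b,c}
round 3: (no change)
  S: {$,a,b,c}  A: {$,a,b,c}  B: {$,a,b,c}  C: {$,a,b,c}

FOLLOW(S) = ["$", "a", "b", "c"]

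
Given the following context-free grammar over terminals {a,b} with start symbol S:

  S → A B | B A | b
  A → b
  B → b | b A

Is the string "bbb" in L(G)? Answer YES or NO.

Convert to CNF:
  S -> A B | B A | b
  A -> b
  B -> T0 A | b
  T0 -> b

CYK table (by increasing span):
  cell(0,0) b: {A,B,S,T0}  orig:{A,B,S}
  cell(1,1) b: {A,B,S,T0}  orig:{A,B,S}
  cell(2,2) b: {A,B,S,T0}  orig:{A,B,S}
  cell(0,1) bb: {B,S}
  cell(1,2) bb: {B,S}
  cell(0,2) bbb: {S}

S ∈ T[0,2] ⇒ YES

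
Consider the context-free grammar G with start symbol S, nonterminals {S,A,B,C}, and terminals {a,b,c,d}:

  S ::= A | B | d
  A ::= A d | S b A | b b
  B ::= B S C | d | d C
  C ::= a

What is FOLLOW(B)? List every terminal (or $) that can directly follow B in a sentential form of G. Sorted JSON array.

FIRST iteration:
[1]
  A via A→b b: +{b}
  B via B→d: +{d}
  C via C→a: +{a}
  S via S→A: +{b}
  S via S→B: +{d}
  FIRST[S]={b,d}  FIRST[A]={b}  FIRST[B]={d}  FIRST[C]={a}
[2]
  A via A→S b A: +{d}
  FIRST[S]={b,d}  FIRST[A]={b,d}  FIRST[B]={d}  FIRST[C]={a}
[3] — fixpoint
  FIRST[S]={b,d}  FIRST[A]={b,d}  FIRST[B]={d}  FIRST[C]={a}

FOLLOW iteration:
seed FOLLOW(S) with $
iter 1:
  A→A d: FOLLOW(A) ⊇ FIRST(d) = {d}; new: +{d}
  A→S b A: FOLLOW(S) ⊇ FIRST(b) = {b}; new: +{b}
  B→B S C: FOLLOW(B) ⊇ FIRST(S) = {b,d}; new: +{b,d}
  B→B S C: FOLLOW(S) ⊇ FIRST(C) = {a}; new: +{a}
  B→B S C: FOLLOW(C) ⊇ FOLLOW(B) ⊇ {b,d}; new: +{b,d}
  S→A: FOLLOW(A) ⊇ FOLLOW(S) ⊇ {$,a,b}; new: +{$,a,b}
  S→B: FOLLOW(B) ⊇ FOLLOW(S) ⊇ {$,a,b}; new: +{$,a}
  FOLLOW(S)={$,a,b}  FOLLOW(A)={$,a,b,d}  FOLLOW(B)={$,a,b,d}  FOLLOW(C)={b,d}
iter 2:
  B→B S C: FOLLOW(C) ⊇ FOLLOW(B) ⊇ {$,a,b,d}; new: +{$,a}
  FOLLOW(S)={$,a,b}  FOLLOW(A)={$,a,b,d}  FOLLOW(B)={$,a,b,d}  FOLLOW(C)={$,a,b,d}
iter 3: (stable)
  FOLLOW(S)={$,a,b}  FOLLOW(A)={$,a,b,d}  FOLLOW(B)={$,a,b,d}  FOLLOW(C)={$,a,b,d}

FOLLOW(B) = ["$", "a", "b", "d"]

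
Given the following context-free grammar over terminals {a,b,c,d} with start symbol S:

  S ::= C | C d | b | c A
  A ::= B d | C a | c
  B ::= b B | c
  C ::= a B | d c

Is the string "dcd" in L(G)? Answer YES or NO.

CNF form of G:
  S -> C T0 | T0 T3 | T1 B | T3 A | b
  A -> B T0 | C T1 | c
  B -> T2 B | c
  C -> T0 T3 | T1 B
  T0 -> d
  T1 -> a
  T2 -> b
  T3 -> c

CYK fill:
  [0..0]={T0}  "d"  orig:{}
  [1..1]={A,B,T3}  "c"  orig:{A,B}
  [2..2]={T0}  "d"  orig:{}
  [0..1]={C,S}  "dc"
  [1..2]={A}  "cd"
  [0..2]={S}  "dcd"

S ∈ T[0,2] ⇒ YES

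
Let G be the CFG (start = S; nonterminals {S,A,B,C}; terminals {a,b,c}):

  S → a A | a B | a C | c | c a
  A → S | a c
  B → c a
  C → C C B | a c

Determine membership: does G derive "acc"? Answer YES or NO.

CNF form of G:
  S -> T0 A | T0 B | T0 C | T1 T0 | c
  A -> T0 A | T0 B | T0 C | T0 T1 | T1 T0 | c
  B -> T1 T0
  C -> C X2 | T0 T1
  T0 -> a
  T1 -> c
  X2 -> C B

CYK table (by increasing span):
  T[0,0] 'a' = {T0}  orig:{}
  T[1,1] 'c' = {A,S,T1}  orig:{A,S}
  T[2,2] 'c' = {A,S,T1}  orig:{A,S}
  T[0,1] 'ac' = {A,C,S}
  T[1,2] 'cc' = ∅
  T[0,2] 'acc' = ∅

S ∉ T[0,2] ⇒ NO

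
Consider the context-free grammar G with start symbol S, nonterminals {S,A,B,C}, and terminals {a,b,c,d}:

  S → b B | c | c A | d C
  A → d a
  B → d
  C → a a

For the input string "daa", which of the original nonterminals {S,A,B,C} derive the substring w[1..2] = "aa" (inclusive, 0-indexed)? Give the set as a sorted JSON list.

CNF form of G:
  S -> T0 C | T2 B | T3 A | c
  A -> T0 T1
  B -> d
  C -> T1 T1
  T0 -> d
  T1 -> a
  T2 -> b
  T3 -> c

CYK fill (cells [i..j] with 1 ≤ i ≤ j ≤ 2 only):
  cell(1,1) a: {T1}  orig:{}
  cell(2,2) a: {T1}  orig:{}
  cell(1,2) aa: {C}

Original NTs in T[1,2] deriving "aa": ["C"]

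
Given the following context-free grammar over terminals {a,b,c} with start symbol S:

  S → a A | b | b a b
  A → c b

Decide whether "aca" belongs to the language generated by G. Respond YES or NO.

CNF form of G:
  S -> T1 X3 | T2 A | b
  A -> T0 T1
  T0 -> c
  T1 -> b
  T2 -> a
  X3 -> T2 T1

Fill CYK table bottom-up:
  cell(0,0) a: {T2}  orig:{}
  cell(1,1) c: {T0}  orig:{}
  cell(2,2) a: {T2}  orig:{}
  cell(0,1) ac: ∅
  cell(1,2) ca: ∅
  cell(0,2) aca: ∅

S ∉ T[0,2] ⇒ NO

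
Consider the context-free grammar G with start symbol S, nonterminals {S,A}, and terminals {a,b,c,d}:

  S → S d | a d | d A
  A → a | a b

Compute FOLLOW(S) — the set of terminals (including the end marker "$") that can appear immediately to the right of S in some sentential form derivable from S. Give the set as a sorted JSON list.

Compute FIRST by fixpoint:
pass 1:
  A via A→a: +{a}
  S via S→a d: +{a}
  S via S→d A: +{d}
  FIRST[S]={a,d}  FIRST[A]={a}
pass 2: (no change)
  FIRST[S]={a,d}  FIRST[A]={a}

FOLLOW iteration:
seed FOLLOW(S) with $
round 1:
  S→S d: FOLLOW(S) ⊇ FIRST(d) = {d}; new: +{d}
  S→d A: FOLLOW(A) ⊇ FOLLOW(S) ⊇ {$,d}; new: +{$,d}
  FOLLOW[S]={$,d}  FOLLOW[A]={$,d}
round 2: (no change)
  FOLLOW[S]={$,d}  FOLLOW[A]={$,d}

FOLLOW(S) = ["$", "d"]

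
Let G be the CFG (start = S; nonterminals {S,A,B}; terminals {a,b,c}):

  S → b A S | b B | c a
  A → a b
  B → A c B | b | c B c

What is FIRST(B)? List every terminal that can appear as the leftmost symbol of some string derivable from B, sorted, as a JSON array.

FIRST iteration:
iter 1:
  A via A→a b: +{a}
  B via B→A c B: +{a}
  B via B→b: +{b}
  B via B→c B c: +{c}
  S via S→b A S: +{b}
  S via S→c a: +{c}
  FIRST[S]={b,c}  FIRST[A]={a}  FIRST[B]={a,b,c}
iter 2: (no change)
  FIRST[S]={b,c}  FIRST[A]={a}  FIRST[B]={a,b,c}

FIRST(B) = ["a", "b", "c"]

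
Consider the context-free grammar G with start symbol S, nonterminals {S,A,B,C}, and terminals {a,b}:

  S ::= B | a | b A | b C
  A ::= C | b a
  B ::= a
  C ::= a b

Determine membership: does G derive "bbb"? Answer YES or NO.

Convert to CNF:
  S -> T1 A | T1 C | a
  A -> T0 T1 | T1 T0
  B -> a
  C -> T0 T1
  T0 -> a
  T1 -> b

CYK table (by increasing span):
  T[0,0] 'b' = {T1}  orig:{}
  T[1,1] 'b' = {T1}  orig:{}
  T[2,2] 'b' = {T1}  orig:{}
  T[0,1] 'bb' = ∅
  T[1,2] 'bb' = ∅
  T[0,2] 'bbb' = ∅

S ∉ T[0,2] ⇒ NO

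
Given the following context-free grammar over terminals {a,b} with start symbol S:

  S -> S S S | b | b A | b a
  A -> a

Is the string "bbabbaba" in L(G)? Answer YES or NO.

Convert to CNF:
  S -> S X2 | T0 A | T0 T1 | b
  A -> a
  T0 -> b
  T1 -> a
  X2 -> S S

CYK table (by increasing span):
  cell(0,0) b: {S,T0}  orig:{S}
  cell(1,1) b: {S,T0}  orig:{S}
  cell(2,2) a: {A,T1}  orig:{A}
  cell(3,3) b: {S,T0}  orig:{S}
  cell(4,4) b: {S,T0}  orig:{S}
  cell(5,5) a: {A,T1}  orig:{A}
  cell(6,6) b: {S,T0}  orig:{S}
  cell(7,7) a: {A,T1}  orig:{A}
  cell(0,1) bb: {X2}  orig:{}
  cell(1,2) ba: {S}
  cell(2,3) ab: ∅
  cell(3,4) bb: {X2}  orig:{}
  cell(4,5) ba: {S}
  cell(5,6) ab: ∅
  cell(6,7) ba: {S}
  cell(0,2) bba: {X2}  orig:{}
  cell(1,3) bab: {X2}  orig:{}
  cell(2,4) abb: ∅
  cell(3,5) bba: {X2}  orig:{}
  cell(4,6) bab: {X2}  orig:{}
  cell(5,7) aba: ∅
  cell(0,3) bbab: {S}
  cell(1,4) babb: {S}
  cell(2,5) abba: ∅
  cell(3,6) bbab: {S}
  cell(4,7) baba: {X2}  orig:{}
  cell(0,4) bbabb: {X2}  orig:{}
  cell(1,5) babba: {S}
  cell(2,6) abbab: ∅
  cell(3,7) bbaba: {S}
  cell(0,5) bbabba: {X2}  orig:{}
  cell(1,6) babbab: {X2}  orig:{}
  cell(2,7) abbaba: ∅
  cell(0,6) bbabbab: {S}
  cell(1,7) babbaba: {X2}  orig:{}
  cell(0,7) bbabbaba: {S}

S ∈ T[0,7] ⇒ YES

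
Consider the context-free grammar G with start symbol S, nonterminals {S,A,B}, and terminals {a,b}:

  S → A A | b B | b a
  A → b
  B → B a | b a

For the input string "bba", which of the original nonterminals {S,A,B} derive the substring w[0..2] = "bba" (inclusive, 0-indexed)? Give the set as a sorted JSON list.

Convert to CNF:
  S -> A A | T1 B | T1 T0
  A -> b
  B -> B T0 | T1 T0
  T0 -> a
  T1 -> b

Fill CYK table bottom-up — only the sub-triangle for w[0..2]:
  T[0,0] 'b' = {A,T1}  orig:{A}
  T[1,1] 'b' = {A,T1}  orig:{A}
  T[2,2] 'a' = {T0}  orig:{}
  T[0,1] 'bb' = {S}
  T[1,2] 'ba' = {B,S}
  T[0,2] 'bba' = {S}

Original NTs in T[0,2] deriving "bba": ["S"]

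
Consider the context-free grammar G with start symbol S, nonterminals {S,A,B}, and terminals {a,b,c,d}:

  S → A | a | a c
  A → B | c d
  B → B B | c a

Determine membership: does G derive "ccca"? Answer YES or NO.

Convert to CNF:
  S -> B B | T0 T1 | T0 T2 | T1 T0 | a
  A -> B B | T0 T1 | T0 T2
  B -> B B | T0 T1
  T0 -> c
  T1 -> a
  T2 -> d

CYK table (by increasing span):
  [0..0]={T0}  "c"  orig:{}
  [1..1]={T0}  "c"  orig:{}
  [2..2]={T0}  "c"  orig:{}
  [3..3]={S,T1}  "a"  orig:{S}
  [0..1]=∅  "cc"
  [1..2]=∅  "cc"
  [2..3]={A,B,S}  "ca"
  [0..2]=∅  "ccc"
  [1..3]=∅  "cca"
  [0..3]=∅  "ccca"

S ∉ T[0,3] ⇒ NO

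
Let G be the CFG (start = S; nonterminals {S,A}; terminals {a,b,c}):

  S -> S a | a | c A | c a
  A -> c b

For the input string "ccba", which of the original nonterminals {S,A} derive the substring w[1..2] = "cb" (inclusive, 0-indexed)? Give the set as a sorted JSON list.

Convert to CNF:
  S -> S T2 | T0 A | T0 T2 | a
  A -> T0 T1
  T0 -> c
  T1 -> b
  T2 -> a

CYK fill — only the sub-triangle for w[1..2]:
  [1..1]={T0}  "c"  orig:{}
  [2..2]={T1}  "b"  orig:{}
  [1..2]={A}  "cb"

Original NTs in T[1,2] deriving "cb": ["A"]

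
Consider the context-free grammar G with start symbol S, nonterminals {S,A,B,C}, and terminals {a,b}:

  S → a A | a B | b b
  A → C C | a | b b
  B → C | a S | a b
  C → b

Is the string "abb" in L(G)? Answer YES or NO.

Convert to CNF:
  S -> T0 T0 | T1 A | T1 B
  A -> C C | T0 T0 | a
  B -> T1 S | T1 T0 | b
  C -> b
  T0 -> b
  T1 -> a

CYK table (by increasing span):
  [0..0]={A,T1}  "a"  orig:{A}
  [1..1]={B,C,T0}  "b"  orig:{B,C}
  [2..2]={B,C,T0}  "b"  orig:{B,C}
  [0..1]={B,S}  "ab"
  [1..2]={A,S}  "bb"
  [0..2]={B,S}  "abb"

S ∈ T[0,2] ⇒ YES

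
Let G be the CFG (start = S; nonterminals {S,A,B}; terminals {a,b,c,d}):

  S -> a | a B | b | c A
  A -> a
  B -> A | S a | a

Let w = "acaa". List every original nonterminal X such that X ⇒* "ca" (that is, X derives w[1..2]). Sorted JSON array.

Convert to CNF:
  S -> T0 B | T1 A | a | b
  A -> a
  B -> S T0 | a
  T0 -> a
  T1 -> c

Fill CYK table bottom-up, restricted to cells inside w[1..2]:
  [1..1]={T1}  "c"  orig:{}
  [2..2]={A,B,S,T0}  "a"  orig:{A,B,S}
  [1..2]={S}  "ca"

Original NTs in T[1,2] deriving "ca": ["S"]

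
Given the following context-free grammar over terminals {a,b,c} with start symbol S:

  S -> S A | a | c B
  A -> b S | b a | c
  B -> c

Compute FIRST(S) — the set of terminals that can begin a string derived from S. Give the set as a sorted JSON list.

FIRST iteration:
round 1:
  A via A→b S: +{b}
  A via A→c: +{c}
  B via B→c: +{c}
  S via S→a: +{a}
  S via S→c B: +{c}
  FIRST[S]={a,c}  FIRST[A]={b,c}  FIRST[B]={c}
round 2: — fixpoint
  FIRST[S]={a,c}  FIRST[A]={b,c}  FIRST[B]={c}

FIRST(S) = ["a", "c"]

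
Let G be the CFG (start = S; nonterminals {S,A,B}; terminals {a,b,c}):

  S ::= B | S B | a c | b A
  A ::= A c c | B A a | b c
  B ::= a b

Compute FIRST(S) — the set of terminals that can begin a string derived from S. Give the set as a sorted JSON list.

FIRST sets, iterate to fixpoint:
pass 1:
  A via A→b c: +{b}
  B via B→a b: +{a}
  S via S→B: +{a}
  S via S→b A: +{b}
  FIRST(S)={a,b}  FIRST(A)={b}  FIRST(B)={a}
pass 2:
  A via A→B A a: +{a}
  FIRST(S)={a,b}  FIRST(A)={a,b}  FIRST(B)={a}
pass 3: — fixpoint
  FIRST(S)={a,b}  FIRST(A)={a,b}  FIRST(B)={a}

FIRST(S) = ["a", "b"]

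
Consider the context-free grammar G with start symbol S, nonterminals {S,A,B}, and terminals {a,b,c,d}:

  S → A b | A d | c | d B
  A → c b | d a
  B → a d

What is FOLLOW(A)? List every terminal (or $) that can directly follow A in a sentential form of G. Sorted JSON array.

FIRST iteration:
iter 1:
  A via A→c b: +{c}
  A via A→d a: +{d}
  B via B→a d: +{a}
  S via S→A b: +{c,d}
  FIRST(S)={c,d}  FIRST(A)={c,d}  FIRST(B)={a}
iter 2: (stable)
  FIRST(S)={c,d}  FIRST(A)={c,d}  FIRST(B)={a}

FOLLOW sets:
initialize: $ ∈ FOLLOW(S)
iter 1:
  S→A b: FOLLOW(A) ⊇ FIRST(b) = {b}; new: +{b}
  S→A d: FOLLOW(A) ⊇ FIRST(d) = {d}; new: +{d}
  S→d B: FOLLOW(B) ⊇ FOLLOW(S) ⊇ {$}; new: +{$}
  S: {$}  A: {b,d}  B: {$}
iter 2: (stable)
  S: {$}  A: {b,d}  B: {$}

FOLLOW(A) = ["b", "d"]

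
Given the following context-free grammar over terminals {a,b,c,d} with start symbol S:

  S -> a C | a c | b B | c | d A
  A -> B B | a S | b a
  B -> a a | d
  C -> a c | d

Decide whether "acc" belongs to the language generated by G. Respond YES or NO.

Convert to CNF:
  S -> T0 C | T0 T2 | T1 B | T3 A | c
  A -> B B | T0 S | T1 T0
  B -> T0 T0 | d
  C -> T0 T2 | d
  T0 -> a
  T1 -> b
  T2 -> c
  T3 -> d

Fill CYK table bottom-up:
  [0..0]={T0}  "a"  orig:{}
  [1..1]={S,T2}  "c"  orig:{S}
  [2..2]={S,T2}  "c"  orig:{S}
  [0..1]={A,C,S}  "ac"
  [1..2]=∅  "cc"
  [0..2]=∅  "acc"

S ∉ T[0,2] ⇒ NO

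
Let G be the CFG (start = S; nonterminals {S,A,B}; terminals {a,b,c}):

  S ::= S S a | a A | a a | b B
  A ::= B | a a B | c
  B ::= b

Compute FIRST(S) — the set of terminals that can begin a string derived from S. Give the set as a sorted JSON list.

FIRST sets, iterate to fixpoint:
pass 1:
  A via A→a a B: +{a}
  A via A→c: +{c}
  B via B→b: +{b}
  S via S→a A: +{a}
  S via S→b B: +{b}
  S: {a,b}  A: {a,c}  B: {b}
pass 2:
  A via A→B: +{b}
  S: {a,b}  A: {a,b,c}  B: {b}
pass 3: — fixpoint
  S: {a,b}  A: {a,b,c}  B: {b}

FIRST(S) = ["a", "b"]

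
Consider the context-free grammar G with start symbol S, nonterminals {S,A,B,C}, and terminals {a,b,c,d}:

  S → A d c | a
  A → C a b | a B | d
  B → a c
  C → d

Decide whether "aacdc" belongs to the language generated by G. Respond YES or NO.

CNF form of G:
  S -> A X5 | a
  A -> C X4 | T0 B | d
  B -> T0 T2
  C -> d
  T0 -> a
  T1 -> b
  T2 -> c
  T3 -> d
  X4 -> T0 T1
  X5 -> T3 T2

CYK table (by increasing span):
  cell(0,0) a: {S,T0}  orig:{S}
  cell(1,1) a: {S,T0}  orig:{S}
  cell(2,2) c: {T2}  orig:{}
  cell(3,3) d: {A,C,T3}  orig:{A,C}
  cell(4,4) c: {T2}  orig:{}
  cell(0,1) aa: ∅
  cell(1,2) ac: {B}
  cell(2,3) cd: ∅
  cell(3,4) dc: {X5}  orig:{}
  cell(0,2) aac: {A}
  cell(1,3) acd: ∅
  cell(2,4) cdc: ∅
  cell(0,3) aacd: ∅
  cell(1,4) acdc: ∅
  cell(0,4) aacdc: {S}

S ∈ T[0,4] ⇒ YES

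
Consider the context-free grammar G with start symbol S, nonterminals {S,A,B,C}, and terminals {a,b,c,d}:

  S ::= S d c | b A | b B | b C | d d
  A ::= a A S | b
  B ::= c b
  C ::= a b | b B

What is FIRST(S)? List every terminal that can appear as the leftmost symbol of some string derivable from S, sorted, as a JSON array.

FIRST iteration:
[1]
  A via A→a A S: +{a}
  A via A→b: +{b}
  B via B→c b: +{c}
  C via C→a b: +{a}
  C via C→b B: +{b}
  S via S→b A: +{b}
  S via S→d d: +{d}
  S: {b,d}  A: {a,b}  B: {c}  C: {a,b}
[2] (no change)
  S: {b,d}  A: {a,b}  B: {c}  C: {a,b}

FIRST(S) = ["b", "d"]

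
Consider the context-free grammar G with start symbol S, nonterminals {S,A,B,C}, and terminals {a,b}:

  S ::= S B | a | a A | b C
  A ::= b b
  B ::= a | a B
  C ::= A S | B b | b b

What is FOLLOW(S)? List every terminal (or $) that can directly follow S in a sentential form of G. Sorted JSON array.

FIRST sets, iterate to fixpoint:
iter 1:
  A via A→b b: +{b}
  B via B→a: +{a}
  C via C→A S: +{b}
  C via C→B b: +{a}
  S via S→a: +{a}
  S via S→b C: +{b}
  FIRST(S)={a,b}  FIRST(A)={b}  FIRST(B)={a}  FIRST(C)={a,b}
iter 2: (stable)
  FIRST(S)={a,b}  FIRST(A)={b}  FIRST(B)={a}  FIRST(C)={a,b}

FOLLOW sets:
FOLLOW(S) := {$}
pass 1:
  C→A S: FOLLOW(A) ⊇ FIRST(S) = {a,b}; new: +{a,b}
  C→B b: FOLLOW(B) ⊇ FIRST(b) = {b}; new: +{b}
  S→S B: FOLLOW(S) ⊇ FIRST(B) = {a}; new: +{a}
  S→S B: FOLLOW(B) ⊇ FOLLOW(S) ⊇ {$,a}; new: +{$,a}
  S→a A: FOLLOW(A) ⊇ FOLLOW(S) ⊇ {$,a}; new: +{$}
  S→b C: FOLLOW(C) ⊇ FOLLOW(S) ⊇ {$,a}; new: +{$,a}
  S: {$,a}  A: {$,a,b}  B: {$,a,b}  C: {$,a}
pass 2: — fixpoint
  S: {$,a}  A: {$,a,b}  B: {$,a,b}  C: {$,a}

FOLLOW(S) = ["$", "a"]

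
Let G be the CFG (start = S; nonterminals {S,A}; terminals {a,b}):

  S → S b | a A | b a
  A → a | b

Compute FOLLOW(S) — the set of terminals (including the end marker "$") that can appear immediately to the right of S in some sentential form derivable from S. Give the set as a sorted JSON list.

Compute FIRST by fixpoint:
iter 1:
  A via A→a: +{a}
  A via A→b: +{b}
  S via S→a A: +{a}
  S via S→b a: +{b}
  S: {a,b}  A: {a,b}
iter 2: done
  S: {a,b}  A: {a,b}

FOLLOW sets:
initialize: $ ∈ FOLLOW(S)
[1]
  S→S b: FOLLOW(S) ⊇ FIRST(b) = {b}; new: +{b}
  S→a A: FOLLOW(A) ⊇ FOLLOW(S) ⊇ {$,b}; new: +{$,b}
  FOLLOW[S]={$,b}  FOLLOW[A]={$,b}
[2] (stable)
  FOLLOW[S]={$,b}  FOLLOW[A]={$,b}

FOLLOW(S) = ["$", "b"]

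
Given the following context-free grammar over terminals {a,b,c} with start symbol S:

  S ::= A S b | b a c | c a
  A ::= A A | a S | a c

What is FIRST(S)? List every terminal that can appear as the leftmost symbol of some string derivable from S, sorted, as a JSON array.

FIRST iteration:
pass 1:
  A via A→a S: +{a}
  S via S→A S b: +{a}
  S via S→b a c: +{b}
  S via S→c a: +{c}
  FIRST[S]={a,b,c}  FIRST[A]={a}
pass 2: — fixpoint
  FIRST[S]={a,b,c}  FIRST[A]={a}

FIRST(S) = ["a", "b", "c"]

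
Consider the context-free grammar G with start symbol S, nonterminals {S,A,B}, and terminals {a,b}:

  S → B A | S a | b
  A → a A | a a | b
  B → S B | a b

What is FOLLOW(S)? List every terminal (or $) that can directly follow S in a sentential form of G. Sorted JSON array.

FIRST sets, iterate to fixpoint:
iter 1:
  A via A→a A: +{a}
  A via A→b: +{b}
  B via B→a b: +{a}
  S via S→B A: +{a}
  S via S→b: +{b}
  FIRST(S)={a,b}  FIRST(A)={a,b}  FIRST(B)={a}
iter 2:
  B via B→S B: +{b}
  FIRST(S)={a,b}  FIRST(A)={a,b}  FIRST(B)={a,b}
iter 3: — fixpoint
  FIRST(S)={a,b}  FIRST(A)={a,b}  FIRST(B)={a,b}

Compute FOLLOW by fixpoint:
initialize: $ ∈ FOLLOW(S)
iter 1:
  B→S B: FOLLOW(S) ⊇ FIRST(B) = {a,b}; new: +{a,b}
  S→B A: FOLLOW(B) ⊇ FIRST(A) = {a,b}; new: +{a,b}
  S→B A: FOLLOW(A) ⊇ FOLLOW(S) ⊇ {$,a,b}; new: +{$,a,b}
  FOLLOW(S)={$,a,b}  FOLLOW(A)={$,a,b}  FOLLOW(B)={a,b}
iter 2: (stable)
  FOLLOW(S)={$,a,b}  FOLLOW(A)={$,a,b}  FOLLOW(B)={a,b}

FOLLOW(S) = ["$", "a", "b"]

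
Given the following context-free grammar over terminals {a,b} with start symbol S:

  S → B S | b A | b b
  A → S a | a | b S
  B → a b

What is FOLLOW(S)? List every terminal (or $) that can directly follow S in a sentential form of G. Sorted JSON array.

Compute FIRST by fixpoint:
[1]
  A via A→a: +{a}
  A via A→b S: +{b}
  B via B→a b: +{a}
  S via S→B S: +{a}
  S via S→b A: +{b}
  FIRST[S]={a,b}  FIRST[A]={a,b}  FIRST[B]={a}
[2] (no change)
  FIRST[S]={a,b}  FIRST[A]={a,b}  FIRST[B]={a}

Compute FOLLOW by fixpoint:
seed FOLLOW(S) with $
[1]
  A→S a: FOLLOW(S) ⊇ FIRST(a) = {a}; new: +{a}
  S→B S: FOLLOW(B) ⊇ FIRST(S) = {a,b}; new: +{a,b}
  S→b A: FOLLOW(A) ⊇ FOLLOW(S) ⊇ {$,a}; new: +{$,a}
  S: {$,a}  A: {$,a}  B: {a,b}
[2] (no change)
  S: {$,a}  A: {$,a}  B: {a,b}

FOLLOW(S) = ["$", "a"]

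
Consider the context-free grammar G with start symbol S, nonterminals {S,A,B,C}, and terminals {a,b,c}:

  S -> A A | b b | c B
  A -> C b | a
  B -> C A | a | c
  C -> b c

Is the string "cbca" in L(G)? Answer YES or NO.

Convert to CNF:
  S -> A A | T0 T0 | T1 B
  A -> C T0 | a
  B -> C A | a | c
  C -> T0 T1
  T0 -> b
  T1 -> c

CYK table (by increasing span):
  cell(0,0) c: {B,T1}  orig:{B}
  cell(1,1) b: {T0}  orig:{}
  cell(2,2) c: {B,T1}  orig:{B}
  cell(3,3) a: {A,B}
  cell(0,1) cb: ∅
  cell(1,2) bc: {C}
  cell(2,3) ca: {S}
  cell(0,2) cbc: ∅
  cell(1,3) bca: {B}
  cell(0,3) cbca: {S}

S ∈ T[0,3] ⇒ YES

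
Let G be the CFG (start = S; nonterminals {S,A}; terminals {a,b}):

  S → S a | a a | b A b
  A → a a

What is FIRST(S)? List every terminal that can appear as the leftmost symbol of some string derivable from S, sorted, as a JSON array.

Compute FIRST by fixpoint:
[1]
  A via A→a a: +{a}
  S via S→a a: +{a}
  S via S→b A b: +{b}
  FIRST[S]={a,b}  FIRST[A]={a}
[2] done
  FIRST[S]={a,b}  FIRST[A]={a}

FIRST(S) = ["a", "b"]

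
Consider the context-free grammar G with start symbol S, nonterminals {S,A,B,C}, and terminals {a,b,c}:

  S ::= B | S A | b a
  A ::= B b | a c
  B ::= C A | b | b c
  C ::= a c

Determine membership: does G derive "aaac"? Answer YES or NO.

CNF form of G:
  S -> C A | S A | T0 T1 | T0 T2 | b
  A -> B T0 | T1 T2
  B -> C A | T0 T2 | b
  C -> T1 T2
  T0 -> b
  T1 -> a
  T2 -> c

Fill CYK table bottom-up:
  T[0,0] 'a' = {T1}  orig:{}
  T[1,1] 'a' = {T1}  orig:{}
  T[2,2] 'a' = {T1}  orig:{}
  T[3,3] 'c' = {T2}  orig:{}
  T[0,1] 'aa' = ∅
  T[1,2] 'aa' = ∅
  T[2,3] 'ac' = {A,C}
  T[0,2] 'aaa' = ∅
  T[1,3] 'aac' = ∅
  T[0,3] 'aaac' = ∅

S ∉ T[0,3] ⇒ NO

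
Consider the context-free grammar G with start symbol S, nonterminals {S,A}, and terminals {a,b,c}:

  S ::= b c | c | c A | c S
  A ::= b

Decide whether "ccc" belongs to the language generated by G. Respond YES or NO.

CNF form of G:
  S -> T0 T1 | T1 A | T1 S | c
  A -> b
  T0 -> b
  T1 -> c

Fill CYK table bottom-up:
  [0..0]={S,T1}  "c"  orig:{S}
  [1..1]={S,T1}  "c"  orig:{S}
  [2..2]={S,T1}  "c"  orig:{S}
  [0..1]={S}  "cc"
  [1..2]={S}  "cc"
  [0..2]={S}  "ccc"

S ∈ T[0,2] ⇒ YES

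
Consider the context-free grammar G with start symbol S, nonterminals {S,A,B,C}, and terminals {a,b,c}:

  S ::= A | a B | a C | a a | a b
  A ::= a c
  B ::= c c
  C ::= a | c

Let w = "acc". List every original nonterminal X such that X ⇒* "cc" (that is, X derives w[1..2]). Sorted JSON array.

Convert to CNF:
  S -> T0 B | T0 C | T0 T0 | T0 T1 | T0 T2
  A -> T0 T1
  B -> T1 T1
  C -> a | c
  T0 -> a
  T1 -> c
  T2 -> b

Fill CYK table bottom-up — only the sub-triangle for w[1..2]:
  cell(1,1) c: {C,T1}  orig:{C}
  cell(2,2) c: {C,T1}  orig:{C}
  cell(1,2) cc: {B}

Original NTs in T[1,2] deriving "cc": ["B"]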